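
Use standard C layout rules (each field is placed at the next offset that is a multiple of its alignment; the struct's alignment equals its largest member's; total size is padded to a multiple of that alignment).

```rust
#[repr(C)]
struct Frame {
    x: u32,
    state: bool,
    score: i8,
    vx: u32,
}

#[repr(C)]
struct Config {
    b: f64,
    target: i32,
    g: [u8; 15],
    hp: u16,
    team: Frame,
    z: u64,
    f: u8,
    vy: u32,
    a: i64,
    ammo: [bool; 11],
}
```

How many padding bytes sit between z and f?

Frame: x at 0 (size 4, align 4) → ends 4; state at 4 (size 1, align 1) → ends 5; score at 5 (size 1, align 1) → ends 6; pad 2 to align 4 for vx; vx at 8 (size 4, align 4) → ends 12; total 12 bytes, alignment 4
b at 0 (size 8, align 8) → ends 8
target at 8 (size 4, align 4) → ends 12
g at 12 (size 15, align 1) → ends 27
pad 1 to align 2 for hp
hp at 28 (size 2, align 2) → ends 30
pad 2 to align 4 for team
team at 32 (size 12, align 4) → ends 44
pad 4 to align 8 for z
z at 48 (size 8, align 8) → ends 56
f at 56 (size 1, align 1) → ends 57

0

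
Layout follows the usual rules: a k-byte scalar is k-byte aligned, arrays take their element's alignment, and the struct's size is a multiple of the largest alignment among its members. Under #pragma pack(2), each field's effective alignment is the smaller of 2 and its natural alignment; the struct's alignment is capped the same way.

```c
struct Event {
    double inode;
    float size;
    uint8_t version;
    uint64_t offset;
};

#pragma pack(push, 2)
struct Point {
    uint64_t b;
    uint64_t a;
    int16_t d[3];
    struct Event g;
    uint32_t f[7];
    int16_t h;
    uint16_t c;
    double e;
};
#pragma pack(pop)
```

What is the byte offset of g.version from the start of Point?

34

Event: inode at 0 (size 8, align 8) → ends 8; size at 8 (size 4, align 4) → ends 12; version at 12 (size 1, align 1) → ends 13; pad 3 to align 8 for offset; offset at 16 (size 8, align 8) → ends 24; total 24 bytes, alignment 8
b at 0 (size 8, align 2) → ends 8
a at 8 (size 8, align 2) → ends 16
d at 16 (size 6, align 2) → ends 22
g at 22 (size 24, align 2) → ends 46
within Event: version at 12
22 + 12 = 34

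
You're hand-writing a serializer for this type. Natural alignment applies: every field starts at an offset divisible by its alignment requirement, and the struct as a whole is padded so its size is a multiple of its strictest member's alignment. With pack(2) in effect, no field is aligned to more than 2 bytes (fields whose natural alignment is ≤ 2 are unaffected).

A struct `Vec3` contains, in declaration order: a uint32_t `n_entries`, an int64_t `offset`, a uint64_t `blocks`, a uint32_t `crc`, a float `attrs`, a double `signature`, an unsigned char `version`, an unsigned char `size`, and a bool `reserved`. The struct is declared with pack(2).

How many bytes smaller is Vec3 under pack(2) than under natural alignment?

natural layout:
  @0: n_entries [4B, align 4] → 4
  +4 pad (align 8)
  @8: offset [8B, align 8] → 16
  @16: blocks [8B, align 8] → 24
  @24: crc [4B, align 4] → 28
  @28: attrs [4B, align 4] → 32
  @32: signature [8B, align 8] → 40
  @40: version [1B, align 1] → 41
  @41: size [1B, align 1] → 42
  @42: reserved [1B, align 1] → 43
  +5 tail pad (align 8)
  size 48, align 8
packed(2) layout:
  @0: n_entries [4B, align 2] → 4
  @4: offset [8B, align 2] → 12
  @12: blocks [8B, align 2] → 20
  @20: crc [4B, align 2] → 24
  @24: attrs [4B, align 2] → 28
  @28: signature [8B, align 2] → 36
  @36: version [1B, align 1] → 37
  @37: size [1B, align 1] → 38
  @38: reserved [1B, align 1] → 39
  +1 tail pad (align 2)
  size 40, align 2
48 − 40 = 8

8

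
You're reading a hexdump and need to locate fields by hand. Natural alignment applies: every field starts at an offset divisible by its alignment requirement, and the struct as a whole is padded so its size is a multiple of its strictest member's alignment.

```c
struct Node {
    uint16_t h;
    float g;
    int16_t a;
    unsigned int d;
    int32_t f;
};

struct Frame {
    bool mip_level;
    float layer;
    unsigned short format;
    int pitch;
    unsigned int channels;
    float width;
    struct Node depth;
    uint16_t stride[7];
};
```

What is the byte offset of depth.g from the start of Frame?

Node: @0: h [2B, align 2] → 2; +2 pad (align 4); @4: g [4B, align 4] → 8; @8: a [2B, align 2] → 10; +2 pad (align 4); @12: d [4B, align 4] → 16; @16: f [4B, align 4] → 20; size 20, align 4
@0: mip_level [1B, align 1] → 1
+3 pad (align 4)
@4: layer [4B, align 4] → 8
@8: format [2B, align 2] → 10
+2 pad (align 4)
@12: pitch [4B, align 4] → 16
@16: channels [4B, align 4] → 20
@20: width [4B, align 4] → 24
@24: depth [20B, align 4] → 44
within Node: g at 4
24 + 4 = 28

28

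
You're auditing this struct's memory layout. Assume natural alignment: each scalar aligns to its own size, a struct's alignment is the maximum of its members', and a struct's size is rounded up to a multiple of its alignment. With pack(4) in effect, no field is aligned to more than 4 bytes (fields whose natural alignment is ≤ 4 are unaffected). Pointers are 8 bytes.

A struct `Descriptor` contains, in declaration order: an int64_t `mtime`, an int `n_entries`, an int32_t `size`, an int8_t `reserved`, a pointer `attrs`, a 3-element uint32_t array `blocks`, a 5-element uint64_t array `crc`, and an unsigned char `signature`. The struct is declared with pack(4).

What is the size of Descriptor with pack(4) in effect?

mtime at 0 (size 8, align 4) → ends 8
n_entries at 8 (size 4, align 4) → ends 12
size at 12 (size 4, align 4) → ends 16
reserved at 16 (size 1, align 1) → ends 17
pad 3 to align 4 for attrs
attrs at 20 (size 8, align 4) → ends 28
blocks at 28 (size 12, align 4) → ends 40
crc at 40 (size 40, align 4) → ends 80
signature at 80 (size 1, align 1) → ends 81
tail pad 3 to reach multiple of 4
total 84 bytes, alignment 4

84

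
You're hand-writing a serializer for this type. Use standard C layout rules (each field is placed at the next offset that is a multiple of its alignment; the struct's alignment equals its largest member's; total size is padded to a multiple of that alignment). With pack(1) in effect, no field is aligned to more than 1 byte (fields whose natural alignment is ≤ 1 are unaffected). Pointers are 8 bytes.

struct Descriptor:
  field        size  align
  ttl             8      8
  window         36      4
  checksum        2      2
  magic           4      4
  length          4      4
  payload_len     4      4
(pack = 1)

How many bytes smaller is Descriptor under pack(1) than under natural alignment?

6

natural layout:
  @0: ttl [8B, align 8] → 8
  @8: window [36B, align 4] → 44
  @44: checksum [2B, align 2] → 46
  +2 pad (align 4)
  @48: magic [4B, align 4] → 52
  @52: length [4B, align 4] → 56
  @56: payload_len [4B, align 4] → 60
  +4 tail pad (align 8)
  size 64, align 8
packed(1) layout:
  @0: ttl [8B, align 1] → 8
  @8: window [36B, align 1] → 44
  @44: checksum [2B, align 1] → 46
  @46: magic [4B, align 1] → 50
  @50: length [4B, align 1] → 54
  @54: payload_len [4B, align 1] → 58
  size 58, align 1
64 − 58 = 6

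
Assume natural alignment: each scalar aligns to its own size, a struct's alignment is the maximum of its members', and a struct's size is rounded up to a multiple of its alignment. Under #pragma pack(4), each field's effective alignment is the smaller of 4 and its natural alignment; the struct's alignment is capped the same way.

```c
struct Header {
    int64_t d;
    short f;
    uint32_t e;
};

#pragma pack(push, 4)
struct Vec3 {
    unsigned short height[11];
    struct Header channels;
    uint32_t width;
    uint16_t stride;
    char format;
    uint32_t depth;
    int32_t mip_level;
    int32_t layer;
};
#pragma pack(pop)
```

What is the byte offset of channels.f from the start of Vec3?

32

Header: 0..8  d  (8B, 8-aligned); 8..10  f  (2B, 2-aligned); 10..12  -- padding (2B); 12..16  e  (4B, 4-aligned); sizeof = 16, alignof = 8
0..22  height  (22B, 2-aligned)
22..24  -- padding (2B)
24..40  channels  (16B, 4-aligned)
within Header: f at 8
24 + 8 = 32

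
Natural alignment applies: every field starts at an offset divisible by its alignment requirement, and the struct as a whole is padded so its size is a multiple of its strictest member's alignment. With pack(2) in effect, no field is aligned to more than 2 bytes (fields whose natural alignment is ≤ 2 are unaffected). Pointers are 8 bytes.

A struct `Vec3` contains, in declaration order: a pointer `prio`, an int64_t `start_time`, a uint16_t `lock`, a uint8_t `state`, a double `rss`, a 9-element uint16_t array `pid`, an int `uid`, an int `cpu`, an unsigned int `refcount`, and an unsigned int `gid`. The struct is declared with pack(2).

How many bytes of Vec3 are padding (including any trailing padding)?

1

prio at 0 (size 8, align 2) → ends 8
start_time at 8 (size 8, align 2) → ends 16
lock at 16 (size 2, align 2) → ends 18
state at 18 (size 1, align 1) → ends 19
pad 1 to align 2 for rss
rss at 20 (size 8, align 2) → ends 28
pid at 28 (size 18, align 2) → ends 46
uid at 46 (size 4, align 2) → ends 50
cpu at 50 (size 4, align 2) → ends 54
refcount at 54 (size 4, align 2) → ends 58
gid at 58 (size 4, align 2) → ends 62
total 62 bytes, alignment 2
data bytes 61, size 62 → padding 1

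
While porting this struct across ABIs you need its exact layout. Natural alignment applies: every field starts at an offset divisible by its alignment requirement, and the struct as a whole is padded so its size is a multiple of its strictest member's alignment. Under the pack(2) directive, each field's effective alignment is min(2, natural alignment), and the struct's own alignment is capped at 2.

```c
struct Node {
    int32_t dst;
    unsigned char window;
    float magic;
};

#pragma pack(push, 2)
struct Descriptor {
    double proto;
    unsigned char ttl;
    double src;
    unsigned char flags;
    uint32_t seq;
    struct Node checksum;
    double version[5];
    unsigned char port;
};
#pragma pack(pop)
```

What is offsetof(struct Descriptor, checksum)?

Node: 0..4  dst  (4B, 4-aligned); 4..5  window  (1B, 1-aligned); 5..8  -- padding (3B); 8..12  magic  (4B, 4-aligned); sizeof = 12, alignof = 4
0..8  proto  (8B, 2-aligned)
8..9  ttl  (1B, 1-aligned)
9..10  -- padding (1B)
10..18  src  (8B, 2-aligned)
18..19  flags  (1B, 1-aligned)
19..20  -- padding (1B)
20..24  seq  (4B, 2-aligned)
24..36  checksum  (12B, 2-aligned)

24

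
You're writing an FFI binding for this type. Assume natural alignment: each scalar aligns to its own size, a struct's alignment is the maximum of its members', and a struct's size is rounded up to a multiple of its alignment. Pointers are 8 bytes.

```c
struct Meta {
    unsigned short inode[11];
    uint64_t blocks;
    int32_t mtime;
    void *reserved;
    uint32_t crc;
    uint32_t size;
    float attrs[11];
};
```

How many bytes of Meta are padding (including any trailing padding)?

10

inode at 0 (size 22, align 2) → ends 22
pad 2 to align 8 for blocks
blocks at 24 (size 8, align 8) → ends 32
mtime at 32 (size 4, align 4) → ends 36
pad 4 to align 8 for reserved
reserved at 40 (size 8, align 8) → ends 48
crc at 48 (size 4, align 4) → ends 52
size at 52 (size 4, align 4) → ends 56
attrs at 56 (size 44, align 4) → ends 100
tail pad 4 to reach multiple of 8
total 104 bytes, alignment 8
data bytes 94, size 104 → padding 10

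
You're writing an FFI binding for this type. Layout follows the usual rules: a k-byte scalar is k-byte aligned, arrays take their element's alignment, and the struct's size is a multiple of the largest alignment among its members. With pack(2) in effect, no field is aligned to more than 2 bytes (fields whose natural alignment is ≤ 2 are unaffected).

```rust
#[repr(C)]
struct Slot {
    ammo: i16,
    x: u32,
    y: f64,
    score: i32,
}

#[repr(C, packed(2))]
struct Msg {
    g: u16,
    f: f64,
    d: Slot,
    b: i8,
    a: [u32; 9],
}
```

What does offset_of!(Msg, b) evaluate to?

Slot: @0: ammo [2B, align 2] → 2; +2 pad (align 4); @4: x [4B, align 4] → 8; @8: y [8B, align 8] → 16; @16: score [4B, align 4] → 20; +4 tail pad (align 8); size 24, align 8
@0: g [2B, align 2] → 2
@2: f [8B, align 2] → 10
@10: d [24B, align 2] → 34
@34: b [1B, align 1] → 35

34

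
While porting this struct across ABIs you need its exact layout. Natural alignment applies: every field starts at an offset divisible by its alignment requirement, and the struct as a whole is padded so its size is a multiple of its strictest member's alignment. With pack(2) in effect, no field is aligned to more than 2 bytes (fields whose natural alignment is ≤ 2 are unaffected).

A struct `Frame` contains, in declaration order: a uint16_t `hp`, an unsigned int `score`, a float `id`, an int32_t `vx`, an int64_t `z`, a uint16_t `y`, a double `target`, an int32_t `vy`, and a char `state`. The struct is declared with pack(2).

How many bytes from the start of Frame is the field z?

@0: hp [2B, align 2] → 2
@2: score [4B, align 2] → 6
@6: id [4B, align 2] → 10
@10: vx [4B, align 2] → 14
@14: z [8B, align 2] → 22

14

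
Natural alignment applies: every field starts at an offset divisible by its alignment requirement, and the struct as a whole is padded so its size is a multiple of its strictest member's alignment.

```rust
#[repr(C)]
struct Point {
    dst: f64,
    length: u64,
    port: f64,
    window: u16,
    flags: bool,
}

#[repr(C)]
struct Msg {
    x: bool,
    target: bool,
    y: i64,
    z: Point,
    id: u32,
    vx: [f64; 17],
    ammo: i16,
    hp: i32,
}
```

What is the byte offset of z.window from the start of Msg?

Point: dst at 0 (size 8, align 8) → ends 8; length at 8 (size 8, align 8) → ends 16; port at 16 (size 8, align 8) → ends 24; window at 24 (size 2, align 2) → ends 26; flags at 26 (size 1, align 1) → ends 27; tail pad 5 to reach multiple of 8; total 32 bytes, alignment 8
x at 0 (size 1, align 1) → ends 1
target at 1 (size 1, align 1) → ends 2
pad 6 to align 8 for y
y at 8 (size 8, align 8) → ends 16
z at 16 (size 32, align 8) → ends 48
within Point: window at 24
16 + 24 = 40

40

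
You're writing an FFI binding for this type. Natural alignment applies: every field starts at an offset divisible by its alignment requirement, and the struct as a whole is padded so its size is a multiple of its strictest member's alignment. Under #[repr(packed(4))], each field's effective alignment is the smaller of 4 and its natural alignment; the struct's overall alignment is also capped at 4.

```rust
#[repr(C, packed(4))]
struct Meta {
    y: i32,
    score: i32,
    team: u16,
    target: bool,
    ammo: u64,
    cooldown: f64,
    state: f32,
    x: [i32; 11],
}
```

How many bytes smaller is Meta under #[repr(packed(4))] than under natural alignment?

4

natural layout:
  @0: y [4B, align 4] → 4
  @4: score [4B, align 4] → 8
  @8: team [2B, align 2] → 10
  @10: target [1B, align 1] → 11
  +5 pad (align 8)
  @16: ammo [8B, align 8] → 24
  @24: cooldown [8B, align 8] → 32
  @32: state [4B, align 4] → 36
  @36: x [44B, align 4] → 80
  size 80, align 8
packed(4) layout:
  @0: y [4B, align 4] → 4
  @4: score [4B, align 4] → 8
  @8: team [2B, align 2] → 10
  @10: target [1B, align 1] → 11
  +1 pad (align 4)
  @12: ammo [8B, align 4] → 20
  @20: cooldown [8B, align 4] → 28
  @28: state [4B, align 4] → 32
  @32: x [44B, align 4] → 76
  size 76, align 4
80 − 76 = 4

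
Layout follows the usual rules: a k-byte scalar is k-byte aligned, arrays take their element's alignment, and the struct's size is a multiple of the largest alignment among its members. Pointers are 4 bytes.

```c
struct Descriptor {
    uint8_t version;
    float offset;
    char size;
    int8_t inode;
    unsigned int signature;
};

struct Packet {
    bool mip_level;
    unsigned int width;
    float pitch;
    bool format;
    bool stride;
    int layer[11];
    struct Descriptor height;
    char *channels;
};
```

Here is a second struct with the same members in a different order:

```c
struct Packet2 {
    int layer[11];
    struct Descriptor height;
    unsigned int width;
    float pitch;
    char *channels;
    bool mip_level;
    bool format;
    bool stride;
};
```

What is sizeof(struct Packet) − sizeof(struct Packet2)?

Descriptor: version at 0 (size 1, align 1) → ends 1; pad 3 to align 4 for offset; offset at 4 (size 4, align 4) → ends 8; size at 8 (size 1, align 1) → ends 9; inode at 9 (size 1, align 1) → ends 10; pad 2 to align 4 for signature; signature at 12 (size 4, align 4) → ends 16; total 16 bytes, alignment 4
mip_level at 0 (size 1, align 1) → ends 1
pad 3 to align 4 for width
width at 4 (size 4, align 4) → ends 8
pitch at 8 (size 4, align 4) → ends 12
format at 12 (size 1, align 1) → ends 13
stride at 13 (size 1, align 1) → ends 14
pad 2 to align 4 for layer
layer at 16 (size 44, align 4) → ends 60
height at 60 (size 16, align 4) → ends 76
channels at 76 (size 4, align 4) → ends 80
total 80 bytes, alignment 4
— Packet2 —
layer at 0 (size 44, align 4) → ends 44
height at 44 (size 16, align 4) → ends 60
width at 60 (size 4, align 4) → ends 64
pitch at 64 (size 4, align 4) → ends 68
channels at 68 (size 4, align 4) → ends 72
mip_level at 72 (size 1, align 1) → ends 73
format at 73 (size 1, align 1) → ends 74
stride at 74 (size 1, align 1) → ends 75
tail pad 1 to reach multiple of 4
total 76 bytes, alignment 4
80 − 76 = 4

4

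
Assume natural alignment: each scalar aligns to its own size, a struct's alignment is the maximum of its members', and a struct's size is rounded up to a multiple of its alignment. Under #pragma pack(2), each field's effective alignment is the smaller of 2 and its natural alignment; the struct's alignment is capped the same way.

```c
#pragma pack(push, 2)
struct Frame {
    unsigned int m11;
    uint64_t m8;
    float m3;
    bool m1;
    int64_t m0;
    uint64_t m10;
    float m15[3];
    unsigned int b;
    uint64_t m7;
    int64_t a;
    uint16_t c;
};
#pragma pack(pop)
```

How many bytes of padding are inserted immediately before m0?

1

m11 at 0 (size 4, align 2) → ends 4
m8 at 4 (size 8, align 2) → ends 12
m3 at 12 (size 4, align 2) → ends 16
m1 at 16 (size 1, align 1) → ends 17
pad 1 to align 2 for m0
m0 at 18 (size 8, align 2) → ends 26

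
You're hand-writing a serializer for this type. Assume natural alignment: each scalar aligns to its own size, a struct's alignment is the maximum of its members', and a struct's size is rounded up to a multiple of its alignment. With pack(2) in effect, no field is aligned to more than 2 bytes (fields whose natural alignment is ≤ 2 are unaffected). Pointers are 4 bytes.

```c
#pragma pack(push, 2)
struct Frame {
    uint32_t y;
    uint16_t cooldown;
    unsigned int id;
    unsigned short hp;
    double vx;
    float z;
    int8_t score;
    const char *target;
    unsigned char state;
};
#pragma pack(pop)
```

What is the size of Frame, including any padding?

32 bytes

@0: y [4B, align 2] → 4
@4: cooldown [2B, align 2] → 6
@6: id [4B, align 2] → 10
@10: hp [2B, align 2] → 12
@12: vx [8B, align 2] → 20
@20: z [4B, align 2] → 24
@24: score [1B, align 1] → 25
+1 pad (align 2)
@26: target [4B, align 2] → 30
@30: state [1B, align 1] → 31
+1 tail pad (align 2)
size 32, align 2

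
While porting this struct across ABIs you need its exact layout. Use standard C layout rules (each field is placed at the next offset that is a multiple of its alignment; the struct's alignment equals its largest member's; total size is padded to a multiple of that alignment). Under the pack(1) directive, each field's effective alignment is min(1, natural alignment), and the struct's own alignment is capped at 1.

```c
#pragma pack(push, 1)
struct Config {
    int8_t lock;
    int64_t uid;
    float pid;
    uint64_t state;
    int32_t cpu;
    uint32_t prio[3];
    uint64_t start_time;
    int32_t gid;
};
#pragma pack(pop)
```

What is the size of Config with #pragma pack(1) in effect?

0..1  lock  (1B, 1-aligned)
1..9  uid  (8B, 1-aligned)
9..13  pid  (4B, 1-aligned)
13..21  state  (8B, 1-aligned)
21..25  cpu  (4B, 1-aligned)
25..37  prio  (12B, 1-aligned)
37..45  start_time  (8B, 1-aligned)
45..49  gid  (4B, 1-aligned)
sizeof = 49, alignof = 1

49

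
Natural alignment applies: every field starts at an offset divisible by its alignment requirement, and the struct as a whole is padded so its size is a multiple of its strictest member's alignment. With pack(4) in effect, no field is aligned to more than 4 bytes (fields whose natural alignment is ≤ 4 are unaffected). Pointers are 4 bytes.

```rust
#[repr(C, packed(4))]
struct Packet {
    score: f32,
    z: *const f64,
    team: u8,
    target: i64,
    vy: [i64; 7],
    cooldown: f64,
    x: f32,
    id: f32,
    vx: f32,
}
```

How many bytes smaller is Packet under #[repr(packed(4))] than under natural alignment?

8

natural layout:
  score at 0 (size 4, align 4) → ends 4
  z at 4 (size 4, align 4) → ends 8
  team at 8 (size 1, align 1) → ends 9
  pad 7 to align 8 for target
  target at 16 (size 8, align 8) → ends 24
  vy at 24 (size 56, align 8) → ends 80
  cooldown at 80 (size 8, align 8) → ends 88
  x at 88 (size 4, align 4) → ends 92
  id at 92 (size 4, align 4) → ends 96
  vx at 96 (size 4, align 4) → ends 100
  tail pad 4 to reach multiple of 8
  total 104 bytes, alignment 8
packed(4) layout:
  score at 0 (size 4, align 4) → ends 4
  z at 4 (size 4, align 4) → ends 8
  team at 8 (size 1, align 1) → ends 9
  pad 3 to align 4 for target
  target at 12 (size 8, align 4) → ends 20
  vy at 20 (size 56, align 4) → ends 76
  cooldown at 76 (size 8, align 4) → ends 84
  x at 84 (size 4, align 4) → ends 88
  id at 88 (size 4, align 4) → ends 92
  vx at 92 (size 4, align 4) → ends 96
  total 96 bytes, alignment 4
104 − 96 = 8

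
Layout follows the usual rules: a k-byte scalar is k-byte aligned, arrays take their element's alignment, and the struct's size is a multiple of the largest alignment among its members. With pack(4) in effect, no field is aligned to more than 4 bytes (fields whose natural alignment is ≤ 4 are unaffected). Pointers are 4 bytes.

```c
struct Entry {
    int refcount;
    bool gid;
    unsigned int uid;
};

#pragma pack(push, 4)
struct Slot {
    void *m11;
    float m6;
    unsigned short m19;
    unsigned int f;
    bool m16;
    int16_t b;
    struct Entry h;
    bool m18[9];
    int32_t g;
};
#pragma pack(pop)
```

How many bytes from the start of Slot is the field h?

Entry: refcount at 0 (size 4, align 4) → ends 4; gid at 4 (size 1, align 1) → ends 5; pad 3 to align 4 for uid; uid at 8 (size 4, align 4) → ends 12; total 12 bytes, alignment 4
m11 at 0 (size 4, align 4) → ends 4
m6 at 4 (size 4, align 4) → ends 8
m19 at 8 (size 2, align 2) → ends 10
pad 2 to align 4 for f
f at 12 (size 4, align 4) → ends 16
m16 at 16 (size 1, align 1) → ends 17
pad 1 to align 2 for b
b at 18 (size 2, align 2) → ends 20
h at 20 (size 12, align 4) → ends 32

20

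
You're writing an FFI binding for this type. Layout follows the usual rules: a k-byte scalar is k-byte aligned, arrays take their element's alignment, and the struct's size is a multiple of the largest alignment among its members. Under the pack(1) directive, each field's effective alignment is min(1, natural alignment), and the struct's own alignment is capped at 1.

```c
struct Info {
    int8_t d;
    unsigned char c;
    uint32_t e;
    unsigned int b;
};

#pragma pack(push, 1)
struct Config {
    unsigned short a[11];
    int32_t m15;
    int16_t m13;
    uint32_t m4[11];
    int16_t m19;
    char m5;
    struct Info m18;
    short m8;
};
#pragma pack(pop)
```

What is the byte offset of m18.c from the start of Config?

76

Info: d at 0 (size 1, align 1) → ends 1; c at 1 (size 1, align 1) → ends 2; pad 2 to align 4 for e; e at 4 (size 4, align 4) → ends 8; b at 8 (size 4, align 4) → ends 12; total 12 bytes, alignment 4
a at 0 (size 22, align 1) → ends 22
m15 at 22 (size 4, align 1) → ends 26
m13 at 26 (size 2, align 1) → ends 28
m4 at 28 (size 44, align 1) → ends 72
m19 at 72 (size 2, align 1) → ends 74
m5 at 74 (size 1, align 1) → ends 75
m18 at 75 (size 12, align 1) → ends 87
within Info: c at 1
75 + 1 = 76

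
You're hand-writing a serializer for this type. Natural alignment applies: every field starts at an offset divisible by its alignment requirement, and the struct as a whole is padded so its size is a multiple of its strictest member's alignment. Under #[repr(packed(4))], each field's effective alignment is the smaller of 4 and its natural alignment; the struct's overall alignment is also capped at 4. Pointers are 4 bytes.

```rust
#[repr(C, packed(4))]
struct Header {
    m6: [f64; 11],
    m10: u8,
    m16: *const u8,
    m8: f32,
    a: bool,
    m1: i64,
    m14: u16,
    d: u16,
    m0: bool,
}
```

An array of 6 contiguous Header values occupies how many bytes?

720

0..88  m6  (88B, 4-aligned)
88..89  m10  (1B, 1-aligned)
89..92  -- padding (3B)
92..96  m16  (4B, 4-aligned)
96..100  m8  (4B, 4-aligned)
100..101  a  (1B, 1-aligned)
101..104  -- padding (3B)
104..112  m1  (8B, 4-aligned)
112..114  m14  (2B, 2-aligned)
114..116  d  (2B, 2-aligned)
116..117  m0  (1B, 1-aligned)
117..120  -- tail padding (3B)
sizeof = 120, alignof = 4
array of 6: 6 × 120 = 720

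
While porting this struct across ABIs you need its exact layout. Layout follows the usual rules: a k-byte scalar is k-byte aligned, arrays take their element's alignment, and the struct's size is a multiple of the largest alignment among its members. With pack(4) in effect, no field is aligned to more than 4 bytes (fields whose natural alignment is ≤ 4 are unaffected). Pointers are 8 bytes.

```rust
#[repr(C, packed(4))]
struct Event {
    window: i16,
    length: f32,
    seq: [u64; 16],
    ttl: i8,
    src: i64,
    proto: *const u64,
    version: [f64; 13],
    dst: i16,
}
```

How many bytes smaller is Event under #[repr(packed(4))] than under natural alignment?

natural layout:
  @0: window [2B, align 2] → 2
  +2 pad (align 4)
  @4: length [4B, align 4] → 8
  @8: seq [128B, align 8] → 136
  @136: ttl [1B, align 1] → 137
  +7 pad (align 8)
  @144: src [8B, align 8] → 152
  @152: proto [8B, align 8] → 160
  @160: version [104B, align 8] → 264
  @264: dst [2B, align 2] → 266
  +6 tail pad (align 8)
  size 272, align 8
packed(4) layout:
  @0: window [2B, align 2] → 2
  +2 pad (align 4)
  @4: length [4B, align 4] → 8
  @8: seq [128B, align 4] → 136
  @136: ttl [1B, align 1] → 137
  +3 pad (align 4)
  @140: src [8B, align 4] → 148
  @148: proto [8B, align 4] → 156
  @156: version [104B, align 4] → 260
  @260: dst [2B, align 2] → 262
  +2 tail pad (align 4)
  size 264, align 4
272 − 264 = 8

8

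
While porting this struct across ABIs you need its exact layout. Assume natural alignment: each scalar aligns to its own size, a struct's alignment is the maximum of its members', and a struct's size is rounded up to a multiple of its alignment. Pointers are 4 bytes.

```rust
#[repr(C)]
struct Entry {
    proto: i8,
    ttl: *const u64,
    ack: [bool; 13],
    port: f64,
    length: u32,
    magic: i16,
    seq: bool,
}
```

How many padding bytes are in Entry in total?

proto at 0 (size 1, align 1) → ends 1
pad 3 to align 4 for ttl
ttl at 4 (size 4, align 4) → ends 8
ack at 8 (size 13, align 1) → ends 21
pad 3 to align 8 for port
port at 24 (size 8, align 8) → ends 32
length at 32 (size 4, align 4) → ends 36
magic at 36 (size 2, align 2) → ends 38
seq at 38 (size 1, align 1) → ends 39
tail pad 1 to reach multiple of 8
total 40 bytes, alignment 8
data bytes 33, size 40 → padding 7

7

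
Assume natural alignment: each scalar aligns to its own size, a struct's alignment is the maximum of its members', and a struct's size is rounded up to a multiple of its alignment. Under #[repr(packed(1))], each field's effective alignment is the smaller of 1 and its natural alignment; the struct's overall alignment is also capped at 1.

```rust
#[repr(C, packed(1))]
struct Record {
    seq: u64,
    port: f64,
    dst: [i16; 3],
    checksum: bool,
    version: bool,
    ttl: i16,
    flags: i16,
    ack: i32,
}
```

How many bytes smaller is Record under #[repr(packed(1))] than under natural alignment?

natural layout:
  @0: seq [8B, align 8] → 8
  @8: port [8B, align 8] → 16
  @16: dst [6B, align 2] → 22
  @22: checksum [1B, align 1] → 23
  @23: version [1B, align 1] → 24
  @24: ttl [2B, align 2] → 26
  @26: flags [2B, align 2] → 28
  @28: ack [4B, align 4] → 32
  size 32, align 8
packed(1) layout:
  @0: seq [8B, align 1] → 8
  @8: port [8B, align 1] → 16
  @16: dst [6B, align 1] → 22
  @22: checksum [1B, align 1] → 23
  @23: version [1B, align 1] → 24
  @24: ttl [2B, align 1] → 26
  @26: flags [2B, align 1] → 28
  @28: ack [4B, align 1] → 32
  size 32, align 1
32 − 32 = 0

0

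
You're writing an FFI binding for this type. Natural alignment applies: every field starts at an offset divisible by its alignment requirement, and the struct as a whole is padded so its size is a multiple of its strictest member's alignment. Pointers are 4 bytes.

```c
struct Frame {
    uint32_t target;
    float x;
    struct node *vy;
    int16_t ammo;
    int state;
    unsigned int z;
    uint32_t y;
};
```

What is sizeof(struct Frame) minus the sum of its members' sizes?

2

0..4  target  (4B, 4-aligned)
4..8  x  (4B, 4-aligned)
8..12  vy  (4B, 4-aligned)
12..14  ammo  (2B, 2-aligned)
14..16  -- padding (2B)
16..20  state  (4B, 4-aligned)
20..24  z  (4B, 4-aligned)
24..28  y  (4B, 4-aligned)
sizeof = 28, alignof = 4
data bytes 26, size 28 → padding 2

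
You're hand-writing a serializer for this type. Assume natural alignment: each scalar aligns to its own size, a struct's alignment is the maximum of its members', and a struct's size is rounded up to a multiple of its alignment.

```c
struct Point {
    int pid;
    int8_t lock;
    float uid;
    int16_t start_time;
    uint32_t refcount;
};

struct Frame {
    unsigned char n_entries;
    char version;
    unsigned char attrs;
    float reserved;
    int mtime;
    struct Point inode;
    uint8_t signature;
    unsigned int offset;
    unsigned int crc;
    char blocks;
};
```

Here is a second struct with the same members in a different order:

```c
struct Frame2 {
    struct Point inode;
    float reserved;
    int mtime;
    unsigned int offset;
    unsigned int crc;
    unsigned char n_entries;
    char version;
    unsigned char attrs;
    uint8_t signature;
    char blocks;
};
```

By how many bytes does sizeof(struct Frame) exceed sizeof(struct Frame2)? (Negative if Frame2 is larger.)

Point: @0: pid [4B, align 4] → 4; @4: lock [1B, align 1] → 5; +3 pad (align 4); @8: uid [4B, align 4] → 12; @12: start_time [2B, align 2] → 14; +2 pad (align 4); @16: refcount [4B, align 4] → 20; size 20, align 4
@0: n_entries [1B, align 1] → 1
@1: version [1B, align 1] → 2
@2: attrs [1B, align 1] → 3
+1 pad (align 4)
@4: reserved [4B, align 4] → 8
@8: mtime [4B, align 4] → 12
@12: inode [20B, align 4] → 32
@32: signature [1B, align 1] → 33
+3 pad (align 4)
@36: offset [4B, align 4] → 40
@40: crc [4B, align 4] → 44
@44: blocks [1B, align 1] → 45
+3 tail pad (align 4)
size 48, align 4
— Frame2 —
@0: inode [20B, align 4] → 20
@20: reserved [4B, align 4] → 24
@24: mtime [4B, align 4] → 28
@28: offset [4B, align 4] → 32
@32: crc [4B, align 4] → 36
@36: n_entries [1B, align 1] → 37
@37: version [1B, align 1] → 38
@38: attrs [1B, align 1] → 39
@39: signature [1B, align 1] → 40
@40: blocks [1B, align 1] → 41
+3 tail pad (align 4)
size 44, align 4
48 − 44 = 4

4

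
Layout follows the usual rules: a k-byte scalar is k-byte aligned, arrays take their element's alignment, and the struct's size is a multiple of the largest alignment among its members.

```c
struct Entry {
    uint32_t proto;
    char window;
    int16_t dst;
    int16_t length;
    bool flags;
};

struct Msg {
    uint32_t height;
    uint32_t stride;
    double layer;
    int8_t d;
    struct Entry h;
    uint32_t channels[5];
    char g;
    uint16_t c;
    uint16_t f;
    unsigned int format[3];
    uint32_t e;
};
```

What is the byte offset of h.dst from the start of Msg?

Entry: 0..4  proto  (4B, 4-aligned); 4..5  window  (1B, 1-aligned); 5..6  -- padding (1B); 6..8  dst  (2B, 2-aligned); 8..10  length  (2B, 2-aligned); 10..11  flags  (1B, 1-aligned); 11..12  -- tail padding (1B); sizeof = 12, alignof = 4
0..4  height  (4B, 4-aligned)
4..8  stride  (4B, 4-aligned)
8..16  layer  (8B, 8-aligned)
16..17  d  (1B, 1-aligned)
17..20  -- padding (3B)
20..32  h  (12B, 4-aligned)
within Entry: dst at 6
20 + 6 = 26

26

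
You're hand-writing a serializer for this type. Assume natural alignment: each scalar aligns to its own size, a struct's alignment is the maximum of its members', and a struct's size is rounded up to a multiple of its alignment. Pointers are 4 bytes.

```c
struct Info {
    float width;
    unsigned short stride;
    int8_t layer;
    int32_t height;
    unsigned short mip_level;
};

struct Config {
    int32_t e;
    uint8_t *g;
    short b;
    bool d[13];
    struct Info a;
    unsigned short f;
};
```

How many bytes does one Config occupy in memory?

Info: width at 0 (size 4, align 4) → ends 4; stride at 4 (size 2, align 2) → ends 6; layer at 6 (size 1, align 1) → ends 7; pad 1 to align 4 for height; height at 8 (size 4, align 4) → ends 12; mip_level at 12 (size 2, align 2) → ends 14; tail pad 2 to reach multiple of 4; total 16 bytes, alignment 4
e at 0 (size 4, align 4) → ends 4
g at 4 (size 4, align 4) → ends 8
b at 8 (size 2, align 2) → ends 10
d at 10 (size 13, align 1) → ends 23
pad 1 to align 4 for a
a at 24 (size 16, align 4) → ends 40
f at 40 (size 2, align 2) → ends 42
tail pad 2 to reach multiple of 4
total 44 bytes, alignment 4

44 bytes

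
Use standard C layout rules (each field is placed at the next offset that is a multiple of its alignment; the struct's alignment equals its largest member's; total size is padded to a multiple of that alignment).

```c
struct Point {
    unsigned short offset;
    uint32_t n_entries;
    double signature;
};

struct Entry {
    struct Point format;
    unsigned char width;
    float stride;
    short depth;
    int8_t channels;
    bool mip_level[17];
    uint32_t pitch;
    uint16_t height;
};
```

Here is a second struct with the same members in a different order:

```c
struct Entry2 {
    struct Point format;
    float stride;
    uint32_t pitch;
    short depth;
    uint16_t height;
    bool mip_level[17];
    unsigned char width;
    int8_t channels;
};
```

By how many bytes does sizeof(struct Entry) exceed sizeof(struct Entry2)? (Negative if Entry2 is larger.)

8

Point: @0: offset [2B, align 2] → 2; +2 pad (align 4); @4: n_entries [4B, align 4] → 8; @8: signature [8B, align 8] → 16; size 16, align 8
@0: format [16B, align 8] → 16
@16: width [1B, align 1] → 17
+3 pad (align 4)
@20: stride [4B, align 4] → 24
@24: depth [2B, align 2] → 26
@26: channels [1B, align 1] → 27
@27: mip_level [17B, align 1] → 44
@44: pitch [4B, align 4] → 48
@48: height [2B, align 2] → 50
+6 tail pad (align 8)
size 56, align 8
— Entry2 —
@0: format [16B, align 8] → 16
@16: stride [4B, align 4] → 20
@20: pitch [4B, align 4] → 24
@24: depth [2B, align 2] → 26
@26: height [2B, align 2] → 28
@28: mip_level [17B, align 1] → 45
@45: width [1B, align 1] → 46
@46: channels [1B, align 1] → 47
+1 tail pad (align 8)
size 48, align 8
56 − 48 = 8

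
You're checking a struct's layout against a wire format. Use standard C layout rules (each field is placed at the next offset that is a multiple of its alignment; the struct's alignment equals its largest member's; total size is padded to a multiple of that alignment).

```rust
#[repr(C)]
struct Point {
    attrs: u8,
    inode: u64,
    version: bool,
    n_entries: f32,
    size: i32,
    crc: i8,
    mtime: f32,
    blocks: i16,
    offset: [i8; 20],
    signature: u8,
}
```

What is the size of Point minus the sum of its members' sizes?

0..1  attrs  (1B, 1-aligned)
1..8  -- padding (7B)
8..16  inode  (8B, 8-aligned)
16..17  version  (1B, 1-aligned)
17..20  -- padding (3B)
20..24  n_entries  (4B, 4-aligned)
24..28  size  (4B, 4-aligned)
28..29  crc  (1B, 1-aligned)
29..32  -- padding (3B)
32..36  mtime  (4B, 4-aligned)
36..38  blocks  (2B, 2-aligned)
38..58  offset  (20B, 1-aligned)
58..59  signature  (1B, 1-aligned)
59..64  -- tail padding (5B)
sizeof = 64, alignof = 8
data bytes 46, size 64 → padding 18

18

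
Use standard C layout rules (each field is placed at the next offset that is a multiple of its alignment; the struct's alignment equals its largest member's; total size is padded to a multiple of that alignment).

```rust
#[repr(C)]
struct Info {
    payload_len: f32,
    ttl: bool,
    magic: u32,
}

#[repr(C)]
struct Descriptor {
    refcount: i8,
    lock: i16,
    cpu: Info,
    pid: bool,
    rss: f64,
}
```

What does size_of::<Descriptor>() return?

32 bytes

Info: 0..4  payload_len  (4B, 4-aligned); 4..5  ttl  (1B, 1-aligned); 5..8  -- padding (3B); 8..12  magic  (4B, 4-aligned); sizeof = 12, alignof = 4
0..1  refcount  (1B, 1-aligned)
1..2  -- padding (1B)
2..4  lock  (2B, 2-aligned)
4..16  cpu  (12B, 4-aligned)
16..17  pid  (1B, 1-aligned)
17..24  -- padding (7B)
24..32  rss  (8B, 8-aligned)
sizeof = 32, alignof = 8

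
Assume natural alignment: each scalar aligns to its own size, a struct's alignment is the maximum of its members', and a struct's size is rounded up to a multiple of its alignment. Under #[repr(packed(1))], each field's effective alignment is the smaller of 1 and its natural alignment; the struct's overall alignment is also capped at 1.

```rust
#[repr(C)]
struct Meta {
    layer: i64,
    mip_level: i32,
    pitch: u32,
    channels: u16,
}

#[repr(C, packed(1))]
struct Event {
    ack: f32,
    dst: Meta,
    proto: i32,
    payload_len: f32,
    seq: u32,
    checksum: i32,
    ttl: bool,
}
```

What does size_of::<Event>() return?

45

Meta: layer at 0 (size 8, align 8) → ends 8; mip_level at 8 (size 4, align 4) → ends 12; pitch at 12 (size 4, align 4) → ends 16; channels at 16 (size 2, align 2) → ends 18; tail pad 6 to reach multiple of 8; total 24 bytes, alignment 8
ack at 0 (size 4, align 1) → ends 4
dst at 4 (size 24, align 1) → ends 28
proto at 28 (size 4, align 1) → ends 32
payload_len at 32 (size 4, align 1) → ends 36
seq at 36 (size 4, align 1) → ends 40
checksum at 40 (size 4, align 1) → ends 44
ttl at 44 (size 1, align 1) → ends 45
total 45 bytes, alignment 1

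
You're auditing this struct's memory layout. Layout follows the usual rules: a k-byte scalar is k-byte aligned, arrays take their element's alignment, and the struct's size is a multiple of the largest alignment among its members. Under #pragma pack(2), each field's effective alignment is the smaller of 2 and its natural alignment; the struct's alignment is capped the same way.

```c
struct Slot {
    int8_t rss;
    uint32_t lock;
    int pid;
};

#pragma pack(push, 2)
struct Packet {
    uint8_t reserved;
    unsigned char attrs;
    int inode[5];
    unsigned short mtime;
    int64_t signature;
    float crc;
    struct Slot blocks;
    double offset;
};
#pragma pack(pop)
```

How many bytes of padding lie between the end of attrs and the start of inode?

Slot: @0: rss [1B, align 1] → 1; +3 pad (align 4); @4: lock [4B, align 4] → 8; @8: pid [4B, align 4] → 12; size 12, align 4
@0: reserved [1B, align 1] → 1
@1: attrs [1B, align 1] → 2
@2: inode [20B, align 2] → 22

0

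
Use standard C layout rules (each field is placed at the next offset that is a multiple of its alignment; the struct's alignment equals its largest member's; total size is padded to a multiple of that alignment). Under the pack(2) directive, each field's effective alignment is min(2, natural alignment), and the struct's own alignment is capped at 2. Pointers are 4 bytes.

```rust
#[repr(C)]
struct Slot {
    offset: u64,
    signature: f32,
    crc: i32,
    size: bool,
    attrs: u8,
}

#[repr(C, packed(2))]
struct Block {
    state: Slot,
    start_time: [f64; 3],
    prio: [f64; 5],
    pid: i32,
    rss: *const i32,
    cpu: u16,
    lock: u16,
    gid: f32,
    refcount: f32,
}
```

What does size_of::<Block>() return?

Slot: 0..8  offset  (8B, 8-aligned); 8..12  signature  (4B, 4-aligned); 12..16  crc  (4B, 4-aligned); 16..17  size  (1B, 1-aligned); 17..18  attrs  (1B, 1-aligned); 18..24  -- tail padding (6B); sizeof = 24, alignof = 8
0..24  state  (24B, 2-aligned)
24..48  start_time  (24B, 2-aligned)
48..88  prio  (40B, 2-aligned)
88..92  pid  (4B, 2-aligned)
92..96  rss  (4B, 2-aligned)
96..98  cpu  (2B, 2-aligned)
98..100  lock  (2B, 2-aligned)
100..104  gid  (4B, 2-aligned)
104..108  refcount  (4B, 2-aligned)
sizeof = 108, alignof = 2

108 bytes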